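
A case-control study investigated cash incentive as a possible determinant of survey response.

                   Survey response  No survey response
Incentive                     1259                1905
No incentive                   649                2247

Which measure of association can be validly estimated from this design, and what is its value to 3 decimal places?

2.288

Cells: a = 1259, b = 1905, c = 649, d = 2247.
This is a case-control study: participants were sampled on outcome status, so risks in the source population cannot be estimated directly — relative risk is not valid here. The odds ratio is the appropriate measure.
OR = (a·d)/(b·c) = (1259 × 2247) / (1905 × 649) = 2828973 / 1236345 = 2.28817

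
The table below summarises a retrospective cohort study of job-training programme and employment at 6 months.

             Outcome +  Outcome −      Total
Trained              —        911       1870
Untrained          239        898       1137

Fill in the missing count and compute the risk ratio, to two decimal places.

2.44

The missing cell is in the exposed row: 1870 − 911 = 959.
So a = 959, b = 911, c = 239, d = 898.
RR = [a/(a+b)] / [c/(c+d)] = (959/1870) / (239/1137) = 0.51283/0.21020 = 2.43972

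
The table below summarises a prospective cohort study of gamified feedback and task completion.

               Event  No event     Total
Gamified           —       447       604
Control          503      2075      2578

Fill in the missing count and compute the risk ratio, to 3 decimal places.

1.332

The missing cell is in the exposed row: 604 − 447 = 157.
So a = 157, b = 447, c = 503, d = 2075.
RR = [a/(a+b)] / [c/(c+d)] = (157/604) / (503/2578) = 0.25993/0.19511 = 1.33223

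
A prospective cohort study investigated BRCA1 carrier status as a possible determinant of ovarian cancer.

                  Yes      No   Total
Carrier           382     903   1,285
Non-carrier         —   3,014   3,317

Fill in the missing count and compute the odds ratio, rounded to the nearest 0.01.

4.21

The missing cell is in the unexposed row: 3317 − 3014 = 303.
So a = 382, b = 903, c = 303, d = 3014.
OR = (a·d)/(b·c) = (382 × 3014) / (903 × 303) = 1151348 / 273609 = 4.20800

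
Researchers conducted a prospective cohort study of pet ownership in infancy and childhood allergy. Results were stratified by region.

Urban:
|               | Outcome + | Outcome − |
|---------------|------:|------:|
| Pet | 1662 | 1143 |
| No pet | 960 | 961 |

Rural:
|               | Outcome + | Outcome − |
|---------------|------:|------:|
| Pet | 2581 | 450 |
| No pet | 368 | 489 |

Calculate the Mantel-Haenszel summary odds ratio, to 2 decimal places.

OR_MH = Σ(aᵢdᵢ/nᵢ) / Σ(bᵢcᵢ/nᵢ), where nᵢ is the stratum total.
Stratum 1 (Urban): n = 4726; a·d/n = 1662·961/4726 = 337.9564; b·c/n = 1143·960/4726 = 232.1794
Stratum 2 (Rural): n = 3888; a·d/n = 2581·489/3888 = 324.6165; b·c/n = 450·368/3888 = 42.5926
OR_MH = (337.9564 + 324.6165) / (232.1794 + 42.5926) = 662.5729 / 274.7720 = 2.41136

2.41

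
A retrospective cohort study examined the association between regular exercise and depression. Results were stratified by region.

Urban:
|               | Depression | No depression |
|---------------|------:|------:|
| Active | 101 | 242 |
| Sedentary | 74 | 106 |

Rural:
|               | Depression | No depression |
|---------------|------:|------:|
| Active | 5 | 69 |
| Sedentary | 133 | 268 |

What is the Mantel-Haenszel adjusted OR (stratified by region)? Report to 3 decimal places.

0.435

OR_MH = Σ(aᵢdᵢ/nᵢ) / Σ(bᵢcᵢ/nᵢ), where nᵢ is the stratum total.
Stratum 1 (Urban): n = 523; a·d/n = 101·106/523 = 20.4704; b·c/n = 242·74/523 = 34.2409
Stratum 2 (Rural): n = 475; a·d/n = 5·268/475 = 2.8211; b·c/n = 69·133/475 = 19.3200
OR_MH = (20.4704 + 2.8211) / (34.2409 + 19.3200) = 23.2914 / 53.5609 = 0.43486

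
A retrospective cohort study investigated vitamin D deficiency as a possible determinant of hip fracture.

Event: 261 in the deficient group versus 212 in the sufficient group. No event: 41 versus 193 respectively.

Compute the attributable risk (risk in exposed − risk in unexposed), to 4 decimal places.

From the description: a = 261, b = 41, c = 212, d = 193.
Risk in exposed = 261/302 = 0.864238; risk in unexposed = 212/405 = 0.523457.
Risk difference = 0.864238 − 0.523457 = 0.340782

0.3408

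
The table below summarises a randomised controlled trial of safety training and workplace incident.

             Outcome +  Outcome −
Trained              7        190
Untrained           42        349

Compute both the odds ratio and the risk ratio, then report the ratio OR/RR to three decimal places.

0.925

Cells: a = 7, b = 190, c = 42, d = 349.
OR = (7·349)/(190·42) = 2443/7980 = 0.30614
Risk in exposed = 7/197 = 0.03553; risk in unexposed = 42/391 = 0.10742; RR = 0.33080
OR/RR = 0.30614 / 0.33080 = 0.92547
The outcome is not rare, so the OR lies further from 1 than the RR.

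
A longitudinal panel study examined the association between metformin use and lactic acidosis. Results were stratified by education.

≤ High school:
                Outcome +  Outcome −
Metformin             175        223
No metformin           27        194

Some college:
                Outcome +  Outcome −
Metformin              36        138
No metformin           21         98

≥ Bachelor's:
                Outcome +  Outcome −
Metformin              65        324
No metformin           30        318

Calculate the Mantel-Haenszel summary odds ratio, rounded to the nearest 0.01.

2.89

OR_MH = Σ(aᵢdᵢ/nᵢ) / Σ(bᵢcᵢ/nᵢ), where nᵢ is the stratum total.
Stratum 1 (≤ High school): n = 619; a·d/n = 175·194/619 = 54.8465; b·c/n = 223·27/619 = 9.7270
Stratum 2 (Some college): n = 293; a·d/n = 36·98/293 = 12.0410; b·c/n = 138·21/293 = 9.8908
Stratum 3 (≥ Bachelor's): n = 737; a·d/n = 65·318/737 = 28.0461; b·c/n = 324·30/737 = 13.1886
OR_MH = (54.8465 + 12.0410 + 28.0461) / (9.7270 + 9.8908 + 13.1886) = 94.9336 / 32.8064 = 2.89376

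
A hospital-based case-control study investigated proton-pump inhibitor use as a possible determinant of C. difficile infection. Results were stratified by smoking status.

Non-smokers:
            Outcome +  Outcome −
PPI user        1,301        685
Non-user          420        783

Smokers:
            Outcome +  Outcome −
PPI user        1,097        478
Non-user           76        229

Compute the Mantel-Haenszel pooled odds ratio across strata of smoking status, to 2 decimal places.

4.14

OR_MH = Σ(aᵢdᵢ/nᵢ) / Σ(bᵢcᵢ/nᵢ), where nᵢ is the stratum total.
Stratum 1 (Non-smokers): n = 3189; a·d/n = 1301·783/3189 = 319.4365; b·c/n = 685·420/3189 = 90.2164
Stratum 2 (Smokers): n = 1880; a·d/n = 1097·229/1880 = 133.6239; b·c/n = 478·76/1880 = 19.3234
OR_MH = (319.4365 + 133.6239) / (90.2164 + 19.3234) = 453.0604 / 109.5398 = 4.13604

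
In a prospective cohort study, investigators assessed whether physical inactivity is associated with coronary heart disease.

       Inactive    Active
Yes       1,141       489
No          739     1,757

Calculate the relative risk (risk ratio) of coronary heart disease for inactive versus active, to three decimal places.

2.788

Reading the table with exposure as columns: a = 1141 (Inactive, case), b = 739 (Inactive, non-case), c = 489 (Active, case), d = 1757.
Risk in exposed = 1141/1880 = 0.60691; risk in unexposed = 489/2246 = 0.21772.
RR = 0.60691 / 0.21772 = 2.78759
The risk among the exposed is 2.79 times that among the unexposed.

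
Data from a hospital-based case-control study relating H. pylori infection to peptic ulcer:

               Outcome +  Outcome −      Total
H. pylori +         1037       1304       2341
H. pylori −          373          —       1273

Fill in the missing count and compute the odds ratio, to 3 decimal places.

The missing cell is in the unexposed row: 1273 − 373 = 900.
So a = 1037, b = 1304, c = 373, d = 900.
OR = (a·d)/(b·c) = (1037 × 900) / (1304 × 373) = 933300 / 486392 = 1.91882

1.919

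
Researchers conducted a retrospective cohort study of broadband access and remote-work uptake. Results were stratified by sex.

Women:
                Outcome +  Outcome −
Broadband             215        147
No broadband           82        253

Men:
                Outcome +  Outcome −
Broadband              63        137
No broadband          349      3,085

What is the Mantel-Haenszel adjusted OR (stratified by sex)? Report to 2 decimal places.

OR_MH = Σ(aᵢdᵢ/nᵢ) / Σ(bᵢcᵢ/nᵢ), where nᵢ is the stratum total.
Stratum 1 (Women): n = 697; a·d/n = 215·253/697 = 78.0416; b·c/n = 147·82/697 = 17.2941
Stratum 2 (Men): n = 3634; a·d/n = 63·3085/3634 = 53.4824; b·c/n = 137·349/3634 = 13.1571
OR_MH = (78.0416 + 53.4824) / (17.2941 + 13.1571) = 131.5240 / 30.4512 = 4.31917

4.32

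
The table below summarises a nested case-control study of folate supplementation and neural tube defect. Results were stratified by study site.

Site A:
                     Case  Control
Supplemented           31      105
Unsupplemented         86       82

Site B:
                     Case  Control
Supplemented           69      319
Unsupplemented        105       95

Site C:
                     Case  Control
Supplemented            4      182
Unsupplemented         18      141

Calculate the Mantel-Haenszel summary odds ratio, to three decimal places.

0.220

OR_MH = Σ(aᵢdᵢ/nᵢ) / Σ(bᵢcᵢ/nᵢ), where nᵢ is the stratum total.
Stratum 1 (Site A): n = 304; a·d/n = 31·82/304 = 8.3618; b·c/n = 105·86/304 = 29.7039
Stratum 2 (Site B): n = 588; a·d/n = 69·95/588 = 11.1480; b·c/n = 319·105/588 = 56.9643
Stratum 3 (Site C): n = 345; a·d/n = 4·141/345 = 1.6348; b·c/n = 182·18/345 = 9.4957
OR_MH = (8.3618 + 11.1480 + 1.6348) / (29.7039 + 56.9643 + 9.4957) = 21.1446 / 96.1639 = 0.21988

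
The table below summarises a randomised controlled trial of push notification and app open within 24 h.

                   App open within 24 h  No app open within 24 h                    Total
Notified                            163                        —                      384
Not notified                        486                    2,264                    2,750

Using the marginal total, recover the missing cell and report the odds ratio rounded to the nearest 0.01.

3.44

The missing cell is in the exposed row: 384 − 163 = 221.
So a = 163, b = 221, c = 486, d = 2264.
OR = (a·d)/(b·c) = (163 × 2264) / (221 × 486) = 369032 / 107406 = 3.43586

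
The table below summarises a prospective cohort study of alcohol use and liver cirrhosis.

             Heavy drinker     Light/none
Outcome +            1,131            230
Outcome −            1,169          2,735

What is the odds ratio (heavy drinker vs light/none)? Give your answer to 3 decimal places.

11.505

Reading the table with exposure as columns: a = 1131 (Heavy drinker, case), b = 1169 (Heavy drinker, non-case), c = 230 (Light/none, case), d = 2735.
OR = (a·d)/(b·c) = (1131 × 2735) / (1169 × 230) = 3093285 / 268870 = 11.50476
The odds of liver cirrhosis are about 11.50 times as high in the heavy drinker group.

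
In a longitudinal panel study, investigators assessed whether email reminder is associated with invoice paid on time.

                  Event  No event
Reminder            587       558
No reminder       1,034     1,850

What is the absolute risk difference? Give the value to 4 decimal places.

0.1541

Cells: a = 587, b = 558, c = 1034, d = 1850.
Risk in exposed = 587/1145 = 0.512664; risk in unexposed = 1034/2884 = 0.358530.
Risk difference = 0.512664 − 0.358530 = 0.154134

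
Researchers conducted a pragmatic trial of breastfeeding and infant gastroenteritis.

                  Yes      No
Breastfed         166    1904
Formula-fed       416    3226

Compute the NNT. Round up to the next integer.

Risk in treated group = 166/2070 = 0.08019; risk in control = 416/3642 = 0.11422.
Absolute risk reduction = 0.11422 − 0.08019 = 0.03403
NNT = 1 / ARR = 1 / 0.03403 = 29.386 → round up → 30

30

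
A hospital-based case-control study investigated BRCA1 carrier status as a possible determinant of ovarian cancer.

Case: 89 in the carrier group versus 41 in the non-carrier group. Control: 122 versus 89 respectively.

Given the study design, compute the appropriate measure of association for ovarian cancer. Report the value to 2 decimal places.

1.58

From the description: a = 89, b = 122, c = 41, d = 89.
This is a hospital-based case-control study: participants were sampled on outcome status, so risks in the source population cannot be estimated directly — relative risk is not valid here. The odds ratio is the appropriate measure.
OR = (a·d)/(b·c) = (89 × 89) / (122 × 41) = 7921 / 5002 = 1.58357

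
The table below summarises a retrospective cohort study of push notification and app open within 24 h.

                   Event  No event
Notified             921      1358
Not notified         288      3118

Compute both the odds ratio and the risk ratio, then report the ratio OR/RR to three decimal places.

Cells: a = 921, b = 1358, c = 288, d = 3118.
OR = (921·3118)/(1358·288) = 2871678/391104 = 7.34249
Risk in exposed = 921/2279 = 0.40412; risk in unexposed = 288/3406 = 0.08456; RR = 4.77933
OR/RR = 7.34249 / 4.77933 = 1.53630
The outcome is not rare, so the OR lies further from 1 than the RR.

1.536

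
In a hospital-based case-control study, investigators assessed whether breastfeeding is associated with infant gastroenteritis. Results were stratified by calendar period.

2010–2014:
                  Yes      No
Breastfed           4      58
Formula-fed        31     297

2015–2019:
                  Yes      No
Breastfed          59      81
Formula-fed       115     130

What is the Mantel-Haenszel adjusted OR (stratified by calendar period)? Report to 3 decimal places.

0.797

OR_MH = Σ(aᵢdᵢ/nᵢ) / Σ(bᵢcᵢ/nᵢ), where nᵢ is the stratum total.
Stratum 1 (2010–2014): n = 390; a·d/n = 4·297/390 = 3.0462; b·c/n = 58·31/390 = 4.6103
Stratum 2 (2015–2019): n = 385; a·d/n = 59·130/385 = 19.9221; b·c/n = 81·115/385 = 24.1948
OR_MH = (3.0462 + 19.9221) / (4.6103 + 24.1948) = 22.9682 / 28.8051 = 0.79737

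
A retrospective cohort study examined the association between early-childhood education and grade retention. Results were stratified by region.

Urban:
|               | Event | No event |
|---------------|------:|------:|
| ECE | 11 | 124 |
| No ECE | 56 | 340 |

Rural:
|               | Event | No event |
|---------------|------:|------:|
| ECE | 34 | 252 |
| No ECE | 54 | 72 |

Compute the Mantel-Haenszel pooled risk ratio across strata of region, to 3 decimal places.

RR_MH = Σ(aᵢ·n₀ᵢ/nᵢ) / Σ(cᵢ·n₁ᵢ/nᵢ), with n₁ᵢ = aᵢ+bᵢ (exposed), n₀ᵢ = cᵢ+dᵢ (unexposed), nᵢ = n₁ᵢ+n₀ᵢ.
Stratum 1 (Urban): n₁ = 135, n₀ = 396, n = 531; a·n₀/n = 11·396/531 = 8.2034; c·n₁/n = 56·135/531 = 14.2373
Stratum 2 (Rural): n₁ = 286, n₀ = 126, n = 412; a·n₀/n = 34·126/412 = 10.3981; c·n₁/n = 54·286/412 = 37.4854
RR_MH = (8.2034 + 10.3981) / (14.2373 + 37.4854) = 18.6014 / 51.7227 = 0.35964

0.360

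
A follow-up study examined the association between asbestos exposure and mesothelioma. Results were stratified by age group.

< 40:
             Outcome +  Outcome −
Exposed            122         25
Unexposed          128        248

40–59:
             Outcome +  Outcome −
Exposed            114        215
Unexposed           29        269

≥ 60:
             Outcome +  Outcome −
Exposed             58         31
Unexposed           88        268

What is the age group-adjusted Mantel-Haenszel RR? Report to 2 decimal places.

RR_MH = Σ(aᵢ·n₀ᵢ/nᵢ) / Σ(cᵢ·n₁ᵢ/nᵢ), with n₁ᵢ = aᵢ+bᵢ (exposed), n₀ᵢ = cᵢ+dᵢ (unexposed), nᵢ = n₁ᵢ+n₀ᵢ.
Stratum 1 (< 40): n₁ = 147, n₀ = 376, n = 523; a·n₀/n = 122·376/523 = 87.7094; c·n₁/n = 128·147/523 = 35.9771
Stratum 2 (40–59): n₁ = 329, n₀ = 298, n = 627; a·n₀/n = 114·298/627 = 54.1818; c·n₁/n = 29·329/627 = 15.2169
Stratum 3 (≥ 60): n₁ = 89, n₀ = 356, n = 445; a·n₀/n = 58·356/445 = 46.4000; c·n₁/n = 88·89/445 = 17.6000
RR_MH = (87.7094 + 54.1818 + 46.4000) / (35.9771 + 15.2169 + 17.6000) = 188.2912 / 68.7940 = 2.73703

2.74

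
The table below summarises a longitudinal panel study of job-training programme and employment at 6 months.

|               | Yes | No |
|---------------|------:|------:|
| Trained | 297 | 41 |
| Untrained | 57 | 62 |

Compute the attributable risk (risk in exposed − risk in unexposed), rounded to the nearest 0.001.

0.400

Cells: a = 297, b = 41, c = 57, d = 62.
Risk in exposed = 297/338 = 0.878698; risk in unexposed = 57/119 = 0.478992.
Risk difference = 0.878698 − 0.478992 = 0.399707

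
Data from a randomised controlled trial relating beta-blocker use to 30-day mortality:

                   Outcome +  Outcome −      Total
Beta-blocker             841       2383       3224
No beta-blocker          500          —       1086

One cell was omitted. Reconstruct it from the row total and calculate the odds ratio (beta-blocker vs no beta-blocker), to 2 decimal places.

The missing cell is in the unexposed row: 1086 − 500 = 586.
So a = 841, b = 2383, c = 500, d = 586.
OR = (a·d)/(b·c) = (841 × 586) / (2383 × 500) = 492826 / 1191500 = 0.41362

0.41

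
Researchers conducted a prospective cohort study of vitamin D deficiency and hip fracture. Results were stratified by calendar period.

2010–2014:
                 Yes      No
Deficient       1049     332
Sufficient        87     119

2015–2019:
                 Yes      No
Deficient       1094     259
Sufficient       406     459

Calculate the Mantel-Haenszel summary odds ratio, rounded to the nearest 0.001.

OR_MH = Σ(aᵢdᵢ/nᵢ) / Σ(bᵢcᵢ/nᵢ), where nᵢ is the stratum total.
Stratum 1 (2010–2014): n = 1587; a·d/n = 1049·119/1587 = 78.6585; b·c/n = 332·87/1587 = 18.2004
Stratum 2 (2015–2019): n = 2218; a·d/n = 1094·459/2218 = 226.3959; b·c/n = 259·406/2218 = 47.4094
OR_MH = (78.6585 + 226.3959) / (18.2004 + 47.4094) = 305.0543 / 65.6098 = 4.64953

4.650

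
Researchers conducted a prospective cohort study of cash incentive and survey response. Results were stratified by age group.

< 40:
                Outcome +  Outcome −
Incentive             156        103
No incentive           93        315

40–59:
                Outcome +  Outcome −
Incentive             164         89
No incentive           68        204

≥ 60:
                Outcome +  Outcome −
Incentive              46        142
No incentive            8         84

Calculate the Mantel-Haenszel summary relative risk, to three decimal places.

2.633

RR_MH = Σ(aᵢ·n₀ᵢ/nᵢ) / Σ(cᵢ·n₁ᵢ/nᵢ), with n₁ᵢ = aᵢ+bᵢ (exposed), n₀ᵢ = cᵢ+dᵢ (unexposed), nᵢ = n₁ᵢ+n₀ᵢ.
Stratum 1 (< 40): n₁ = 259, n₀ = 408, n = 667; a·n₀/n = 156·408/667 = 95.4243; c·n₁/n = 93·259/667 = 36.1124
Stratum 2 (40–59): n₁ = 253, n₀ = 272, n = 525; a·n₀/n = 164·272/525 = 84.9676; c·n₁/n = 68·253/525 = 32.7695
Stratum 3 (≥ 60): n₁ = 188, n₀ = 92, n = 280; a·n₀/n = 46·92/280 = 15.1143; c·n₁/n = 8·188/280 = 5.3714
RR_MH = (95.4243 + 84.9676 + 15.1143) / (36.1124 + 32.7695 + 5.3714) = 195.5062 / 74.2534 = 2.63296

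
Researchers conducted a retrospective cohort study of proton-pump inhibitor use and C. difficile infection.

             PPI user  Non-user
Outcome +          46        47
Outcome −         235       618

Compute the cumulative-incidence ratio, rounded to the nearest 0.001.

Reading the table with exposure as columns: a = 46 (PPI user, case), b = 235 (PPI user, non-case), c = 47 (Non-user, case), d = 618.
Risk in exposed = 46/281 = 0.16370; risk in unexposed = 47/665 = 0.07068.
RR = 0.16370 / 0.07068 = 2.31620
The risk among the exposed is 2.32 times that among the unexposed.

2.316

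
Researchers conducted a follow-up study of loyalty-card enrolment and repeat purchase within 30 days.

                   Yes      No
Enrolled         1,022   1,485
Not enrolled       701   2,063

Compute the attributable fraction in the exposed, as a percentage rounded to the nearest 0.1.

Cells: a = 1022, b = 1485, c = 701, d = 2063.
Risk in exposed = 1022/2507 = 0.40766; risk in unexposed = 701/2764 = 0.25362.
RR = 0.40766/0.25362 = 1.60737
AR% = (RR − 1)/RR × 100 = (1.60737 − 1)/1.60737 × 100 = 37.7867%

37.8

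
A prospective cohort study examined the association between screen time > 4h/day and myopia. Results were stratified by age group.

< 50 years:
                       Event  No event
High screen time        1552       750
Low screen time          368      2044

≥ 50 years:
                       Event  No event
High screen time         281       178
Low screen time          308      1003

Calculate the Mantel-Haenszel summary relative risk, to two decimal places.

RR_MH = Σ(aᵢ·n₀ᵢ/nᵢ) / Σ(cᵢ·n₁ᵢ/nᵢ), with n₁ᵢ = aᵢ+bᵢ (exposed), n₀ᵢ = cᵢ+dᵢ (unexposed), nᵢ = n₁ᵢ+n₀ᵢ.
Stratum 1 (< 50 years): n₁ = 2302, n₀ = 2412, n = 4714; a·n₀/n = 1552·2412/4714 = 794.1078; c·n₁/n = 368·2302/4714 = 179.7064
Stratum 2 (≥ 50 years): n₁ = 459, n₀ = 1311, n = 1770; a·n₀/n = 281·1311/1770 = 208.1305; c·n₁/n = 308·459/1770 = 79.8712
RR_MH = (794.1078 + 208.1305) / (179.7064 + 79.8712) = 1002.2383 / 259.5776 = 3.86104

3.86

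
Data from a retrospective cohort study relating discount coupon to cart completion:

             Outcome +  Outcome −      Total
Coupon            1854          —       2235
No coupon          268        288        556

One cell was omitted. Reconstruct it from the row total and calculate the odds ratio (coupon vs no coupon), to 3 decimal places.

The missing cell is in the exposed row: 2235 − 1854 = 381.
So a = 1854, b = 381, c = 268, d = 288.
OR = (a·d)/(b·c) = (1854 × 288) / (381 × 268) = 533952 / 102108 = 5.22929

5.229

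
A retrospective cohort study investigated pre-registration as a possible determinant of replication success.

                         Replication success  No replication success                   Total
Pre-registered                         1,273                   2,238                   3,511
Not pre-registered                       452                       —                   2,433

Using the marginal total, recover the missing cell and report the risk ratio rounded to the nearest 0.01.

The missing cell is in the unexposed row: 2433 − 452 = 1981.
So a = 1273, b = 2238, c = 452, d = 1981.
RR = [a/(a+b)] / [c/(c+d)] = (1273/3511) / (452/2433) = 0.36257/0.18578 = 1.95165

1.95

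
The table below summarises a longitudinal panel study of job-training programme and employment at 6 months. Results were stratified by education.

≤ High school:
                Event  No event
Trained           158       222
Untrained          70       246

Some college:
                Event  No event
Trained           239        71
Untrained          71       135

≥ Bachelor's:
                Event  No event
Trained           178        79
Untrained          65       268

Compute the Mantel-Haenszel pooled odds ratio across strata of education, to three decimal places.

4.883

OR_MH = Σ(aᵢdᵢ/nᵢ) / Σ(bᵢcᵢ/nᵢ), where nᵢ is the stratum total.
Stratum 1 (≤ High school): n = 696; a·d/n = 158·246/696 = 55.8448; b·c/n = 222·70/696 = 22.3276
Stratum 2 (Some college): n = 516; a·d/n = 239·135/516 = 62.5291; b·c/n = 71·71/516 = 9.7694
Stratum 3 (≥ Bachelor's): n = 590; a·d/n = 178·268/590 = 80.8542; b·c/n = 79·65/590 = 8.7034
OR_MH = (55.8448 + 62.5291 + 80.8542) / (22.3276 + 9.7694 + 8.7034) = 199.2281 / 40.8004 = 4.88300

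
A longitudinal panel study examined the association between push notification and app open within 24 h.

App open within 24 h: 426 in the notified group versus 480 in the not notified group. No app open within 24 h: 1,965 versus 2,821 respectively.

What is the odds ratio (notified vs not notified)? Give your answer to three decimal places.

1.274

From the description: a = 426, b = 1965, c = 480, d = 2821.
OR = (a·d)/(b·c) = (426 × 2821) / (1965 × 480) = 1201746 / 943200 = 1.27412
The odds of app open within 24 h are about 1.27 times as high in the notified group.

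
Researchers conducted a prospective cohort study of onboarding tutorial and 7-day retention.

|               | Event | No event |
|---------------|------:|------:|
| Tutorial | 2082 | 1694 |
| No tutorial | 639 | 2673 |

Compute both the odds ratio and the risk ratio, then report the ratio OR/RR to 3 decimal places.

1.799

Cells: a = 2082, b = 1694, c = 639, d = 2673.
OR = (2082·2673)/(1694·639) = 5565186/1082466 = 5.14121
Risk in exposed = 2082/3776 = 0.55138; risk in unexposed = 639/3312 = 0.19293; RR = 2.85784
OR/RR = 5.14121 / 2.85784 = 1.79898
The outcome is not rare, so the OR lies further from 1 than the RR.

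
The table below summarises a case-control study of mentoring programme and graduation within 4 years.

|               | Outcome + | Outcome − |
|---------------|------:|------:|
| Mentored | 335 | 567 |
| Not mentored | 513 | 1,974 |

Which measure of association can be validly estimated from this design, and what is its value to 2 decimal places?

2.27

Cells: a = 335, b = 567, c = 513, d = 1974.
This is a case-control study: participants were sampled on outcome status, so risks in the source population cannot be estimated directly — relative risk is not valid here. The odds ratio is the appropriate measure.
OR = (a·d)/(b·c) = (335 × 1974) / (567 × 513) = 661290 / 290871 = 2.27348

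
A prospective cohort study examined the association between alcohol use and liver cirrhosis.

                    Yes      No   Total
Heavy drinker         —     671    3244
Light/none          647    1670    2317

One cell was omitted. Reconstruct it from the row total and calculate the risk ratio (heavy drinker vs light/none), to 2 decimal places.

The missing cell is in the exposed row: 3244 − 671 = 2573.
So a = 2573, b = 671, c = 647, d = 1670.
RR = [a/(a+b)] / [c/(c+d)] = (2573/3244) / (647/2317) = 0.79316/0.27924 = 2.84041

2.84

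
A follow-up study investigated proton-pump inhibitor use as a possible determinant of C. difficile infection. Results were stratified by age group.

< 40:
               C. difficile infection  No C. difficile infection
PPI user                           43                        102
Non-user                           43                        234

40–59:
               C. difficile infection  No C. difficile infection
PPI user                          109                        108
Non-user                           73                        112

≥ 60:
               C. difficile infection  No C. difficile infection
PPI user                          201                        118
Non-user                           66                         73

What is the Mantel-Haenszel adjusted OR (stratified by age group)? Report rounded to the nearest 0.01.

OR_MH = Σ(aᵢdᵢ/nᵢ) / Σ(bᵢcᵢ/nᵢ), where nᵢ is the stratum total.
Stratum 1 (< 40): n = 422; a·d/n = 43·234/422 = 23.8436; b·c/n = 102·43/422 = 10.3934
Stratum 2 (40–59): n = 402; a·d/n = 109·112/402 = 30.3682; b·c/n = 108·73/402 = 19.6119
Stratum 3 (≥ 60): n = 458; a·d/n = 201·73/458 = 32.0371; b·c/n = 118·66/458 = 17.0044
OR_MH = (23.8436 + 30.3682 + 32.0371) / (10.3934 + 19.6119 + 17.0044) = 86.2489 / 47.0097 = 1.83470

1.83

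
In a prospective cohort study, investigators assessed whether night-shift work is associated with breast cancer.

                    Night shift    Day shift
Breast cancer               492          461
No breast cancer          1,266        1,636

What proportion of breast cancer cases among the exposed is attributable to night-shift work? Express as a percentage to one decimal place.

Reading the table with exposure as columns: a = 492 (Night shift, case), b = 1266 (Night shift, non-case), c = 461 (Day shift, case), d = 1636.
Risk in exposed = 492/1758 = 0.27986; risk in unexposed = 461/2097 = 0.21984.
RR = 0.27986/0.21984 = 1.27304
AR% = (RR − 1)/RR × 100 = (1.27304 − 1)/1.27304 × 100 = 21.4482%

21.4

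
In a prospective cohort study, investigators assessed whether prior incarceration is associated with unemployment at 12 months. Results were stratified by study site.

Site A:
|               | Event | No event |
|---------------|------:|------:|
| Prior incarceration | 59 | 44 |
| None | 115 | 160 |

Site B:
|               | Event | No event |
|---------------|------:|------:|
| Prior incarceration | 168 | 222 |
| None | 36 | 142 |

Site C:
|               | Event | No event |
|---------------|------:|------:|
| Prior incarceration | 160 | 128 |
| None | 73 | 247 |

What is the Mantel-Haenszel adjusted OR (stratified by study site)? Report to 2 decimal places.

OR_MH = Σ(aᵢdᵢ/nᵢ) / Σ(bᵢcᵢ/nᵢ), where nᵢ is the stratum total.
Stratum 1 (Site A): n = 378; a·d/n = 59·160/378 = 24.9735; b·c/n = 44·115/378 = 13.3862
Stratum 2 (Site B): n = 568; a·d/n = 168·142/568 = 42.0000; b·c/n = 222·36/568 = 14.0704
Stratum 3 (Site C): n = 608; a·d/n = 160·247/608 = 65.0000; b·c/n = 128·73/608 = 15.3684
OR_MH = (24.9735 + 42.0000 + 65.0000) / (13.3862 + 14.0704 + 15.3684) = 131.9735 / 42.8251 = 3.08169

3.08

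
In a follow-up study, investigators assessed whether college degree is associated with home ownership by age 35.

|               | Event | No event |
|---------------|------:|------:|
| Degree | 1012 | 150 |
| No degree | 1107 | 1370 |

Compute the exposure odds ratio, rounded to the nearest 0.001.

Cells: a = 1012, b = 150, c = 1107, d = 1370.
OR = (a·d)/(b·c) = (1012 × 1370) / (150 × 1107) = 1386440 / 166050 = 8.34953
The odds of home ownership by age 35 are about 8.35 times as high in the degree group.

8.350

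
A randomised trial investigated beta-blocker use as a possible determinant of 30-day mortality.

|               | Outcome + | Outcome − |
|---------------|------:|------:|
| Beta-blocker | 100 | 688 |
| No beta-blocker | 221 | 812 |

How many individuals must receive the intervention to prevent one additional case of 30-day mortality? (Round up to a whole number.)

12

Risk in treated group = 100/788 = 0.12690; risk in control = 221/1033 = 0.21394.
Absolute risk reduction = 0.21394 − 0.12690 = 0.08704
NNT = 1 / ARR = 1 / 0.08704 = 11.489 → round up → 12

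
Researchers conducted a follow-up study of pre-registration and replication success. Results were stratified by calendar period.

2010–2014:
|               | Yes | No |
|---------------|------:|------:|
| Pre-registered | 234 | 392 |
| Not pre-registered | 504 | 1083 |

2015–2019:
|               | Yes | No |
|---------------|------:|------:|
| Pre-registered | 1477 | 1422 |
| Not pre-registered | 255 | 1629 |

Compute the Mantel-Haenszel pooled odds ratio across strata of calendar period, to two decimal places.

OR_MH = Σ(aᵢdᵢ/nᵢ) / Σ(bᵢcᵢ/nᵢ), where nᵢ is the stratum total.
Stratum 1 (2010–2014): n = 2213; a·d/n = 234·1083/2213 = 114.5151; b·c/n = 392·504/2213 = 89.2761
Stratum 2 (2015–2019): n = 4783; a·d/n = 1477·1629/4783 = 503.0385; b·c/n = 1422·255/4783 = 75.8123
OR_MH = (114.5151 + 503.0385) / (89.2761 + 75.8123) = 617.5536 / 165.0883 = 3.74075

3.74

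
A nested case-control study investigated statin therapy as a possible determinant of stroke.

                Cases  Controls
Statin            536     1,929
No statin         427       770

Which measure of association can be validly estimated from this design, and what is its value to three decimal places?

0.501

Cells: a = 536, b = 1929, c = 427, d = 770.
This is a nested case-control study: participants were sampled on outcome status, so risks in the source population cannot be estimated directly — relative risk is not valid here. The odds ratio is the appropriate measure.
OR = (a·d)/(b·c) = (536 × 770) / (1929 × 427) = 412720 / 823683 = 0.50107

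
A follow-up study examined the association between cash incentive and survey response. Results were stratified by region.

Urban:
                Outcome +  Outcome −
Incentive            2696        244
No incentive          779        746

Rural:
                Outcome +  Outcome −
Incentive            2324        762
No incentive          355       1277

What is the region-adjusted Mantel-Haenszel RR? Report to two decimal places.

RR_MH = Σ(aᵢ·n₀ᵢ/nᵢ) / Σ(cᵢ·n₁ᵢ/nᵢ), with n₁ᵢ = aᵢ+bᵢ (exposed), n₀ᵢ = cᵢ+dᵢ (unexposed), nᵢ = n₁ᵢ+n₀ᵢ.
Stratum 1 (Urban): n₁ = 2940, n₀ = 1525, n = 4465; a·n₀/n = 2696·1525/4465 = 920.8063; c·n₁/n = 779·2940/4465 = 512.9362
Stratum 2 (Rural): n₁ = 3086, n₀ = 1632, n = 4718; a·n₀/n = 2324·1632/4718 = 803.8932; c·n₁/n = 355·3086/4718 = 232.2022
RR_MH = (920.8063 + 803.8932) / (512.9362 + 232.2022) = 1724.6994 / 745.1384 = 2.31460

2.31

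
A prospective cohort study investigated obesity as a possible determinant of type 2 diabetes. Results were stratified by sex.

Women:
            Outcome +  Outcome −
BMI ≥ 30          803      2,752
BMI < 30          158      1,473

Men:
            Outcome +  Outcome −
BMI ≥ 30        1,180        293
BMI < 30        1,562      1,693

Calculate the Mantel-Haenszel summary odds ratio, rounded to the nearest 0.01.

OR_MH = Σ(aᵢdᵢ/nᵢ) / Σ(bᵢcᵢ/nᵢ), where nᵢ is the stratum total.
Stratum 1 (Women): n = 5186; a·d/n = 803·1473/5186 = 228.0793; b·c/n = 2752·158/5186 = 83.8442
Stratum 2 (Men): n = 4728; a·d/n = 1180·1693/4728 = 422.5338; b·c/n = 293·1562/4728 = 96.7991
OR_MH = (228.0793 + 422.5338) / (83.8442 + 96.7991) = 650.6131 / 180.6433 = 3.60165

3.60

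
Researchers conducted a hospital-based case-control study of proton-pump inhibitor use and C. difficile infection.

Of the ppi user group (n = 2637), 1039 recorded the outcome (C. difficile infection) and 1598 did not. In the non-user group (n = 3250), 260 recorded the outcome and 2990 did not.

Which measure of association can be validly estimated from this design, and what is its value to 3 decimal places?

From the description: a = 1039, b = 1598, c = 260, d = 2990.
This is a hospital-based case-control study: participants were sampled on outcome status, so risks in the source population cannot be estimated directly — relative risk is not valid here. The odds ratio is the appropriate measure.
OR = (a·d)/(b·c) = (1039 × 2990) / (1598 × 260) = 3106610 / 415480 = 7.47716

7.477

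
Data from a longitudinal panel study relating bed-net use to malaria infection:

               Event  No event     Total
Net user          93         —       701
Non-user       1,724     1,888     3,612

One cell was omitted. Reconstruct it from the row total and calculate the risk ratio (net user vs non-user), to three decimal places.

The missing cell is in the exposed row: 701 − 93 = 608.
So a = 93, b = 608, c = 1724, d = 1888.
RR = [a/(a+b)] / [c/(c+d)] = (93/701) / (1724/3612) = 0.13267/0.47730 = 0.27796

0.278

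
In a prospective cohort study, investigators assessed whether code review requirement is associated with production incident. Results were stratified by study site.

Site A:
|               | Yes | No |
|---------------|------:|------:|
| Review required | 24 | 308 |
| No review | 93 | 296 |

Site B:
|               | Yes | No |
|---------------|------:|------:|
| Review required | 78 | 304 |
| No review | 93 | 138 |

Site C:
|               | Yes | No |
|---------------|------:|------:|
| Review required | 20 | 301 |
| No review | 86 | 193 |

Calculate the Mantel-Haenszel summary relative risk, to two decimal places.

RR_MH = Σ(aᵢ·n₀ᵢ/nᵢ) / Σ(cᵢ·n₁ᵢ/nᵢ), with n₁ᵢ = aᵢ+bᵢ (exposed), n₀ᵢ = cᵢ+dᵢ (unexposed), nᵢ = n₁ᵢ+n₀ᵢ.
Stratum 1 (Site A): n₁ = 332, n₀ = 389, n = 721; a·n₀/n = 24·389/721 = 12.9487; c·n₁/n = 93·332/721 = 42.8239
Stratum 2 (Site B): n₁ = 382, n₀ = 231, n = 613; a·n₀/n = 78·231/613 = 29.3931; c·n₁/n = 93·382/613 = 57.9543
Stratum 3 (Site C): n₁ = 321, n₀ = 279, n = 600; a·n₀/n = 20·279/600 = 9.3000; c·n₁/n = 86·321/600 = 46.0100
RR_MH = (12.9487 + 29.3931 + 9.3000) / (42.8239 + 57.9543 + 46.0100) = 51.6418 / 146.7882 = 0.35181

0.35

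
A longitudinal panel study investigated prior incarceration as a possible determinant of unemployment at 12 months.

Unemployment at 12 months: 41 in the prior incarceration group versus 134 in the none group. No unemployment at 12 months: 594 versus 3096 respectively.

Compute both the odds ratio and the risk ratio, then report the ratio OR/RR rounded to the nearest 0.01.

From the description: a = 41, b = 594, c = 134, d = 3096.
OR = (41·3096)/(594·134) = 126936/79596 = 1.59475
Risk in exposed = 41/635 = 0.06457; risk in unexposed = 134/3230 = 0.04149; RR = 1.55635
OR/RR = 1.59475 / 1.55635 = 1.02467
The outcome is rare in both groups, so OR ≈ RR (ratio near 1).

1.02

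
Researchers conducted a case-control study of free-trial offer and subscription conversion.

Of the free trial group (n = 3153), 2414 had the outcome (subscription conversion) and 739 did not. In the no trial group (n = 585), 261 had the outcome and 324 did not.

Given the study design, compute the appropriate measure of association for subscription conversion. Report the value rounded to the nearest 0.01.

From the description: a = 2414, b = 739, c = 261, d = 324.
This is a case-control study: participants were sampled on outcome status, so risks in the source population cannot be estimated directly — relative risk is not valid here. The odds ratio is the appropriate measure.
OR = (a·d)/(b·c) = (2414 × 324) / (739 × 261) = 782136 / 192879 = 4.05506

4.06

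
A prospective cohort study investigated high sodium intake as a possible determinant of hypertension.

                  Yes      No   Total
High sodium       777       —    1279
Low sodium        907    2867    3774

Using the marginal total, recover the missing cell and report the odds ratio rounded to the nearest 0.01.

4.89

The missing cell is in the exposed row: 1279 − 777 = 502.
So a = 777, b = 502, c = 907, d = 2867.
OR = (a·d)/(b·c) = (777 × 2867) / (502 × 907) = 2227659 / 455314 = 4.89258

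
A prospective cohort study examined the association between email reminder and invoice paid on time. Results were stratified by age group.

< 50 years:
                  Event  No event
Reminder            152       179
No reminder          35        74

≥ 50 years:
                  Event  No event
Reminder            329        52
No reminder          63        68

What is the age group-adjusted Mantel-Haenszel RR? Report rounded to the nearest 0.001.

RR_MH = Σ(aᵢ·n₀ᵢ/nᵢ) / Σ(cᵢ·n₁ᵢ/nᵢ), with n₁ᵢ = aᵢ+bᵢ (exposed), n₀ᵢ = cᵢ+dᵢ (unexposed), nᵢ = n₁ᵢ+n₀ᵢ.
Stratum 1 (< 50 years): n₁ = 331, n₀ = 109, n = 440; a·n₀/n = 152·109/440 = 37.6545; c·n₁/n = 35·331/440 = 26.3295
Stratum 2 (≥ 50 years): n₁ = 381, n₀ = 131, n = 512; a·n₀/n = 329·131/512 = 84.1777; c·n₁/n = 63·381/512 = 46.8809
RR_MH = (37.6545 + 84.1777) / (26.3295 + 46.8809) = 121.8323 / 73.2104 = 1.66414

1.664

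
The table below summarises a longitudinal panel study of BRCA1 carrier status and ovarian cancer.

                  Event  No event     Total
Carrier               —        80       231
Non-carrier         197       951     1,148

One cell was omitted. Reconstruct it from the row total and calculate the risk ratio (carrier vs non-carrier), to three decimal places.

3.809

The missing cell is in the exposed row: 231 − 80 = 151.
So a = 151, b = 80, c = 197, d = 951.
RR = [a/(a+b)] / [c/(c+d)] = (151/231) / (197/1148) = 0.65368/0.17160 = 3.80926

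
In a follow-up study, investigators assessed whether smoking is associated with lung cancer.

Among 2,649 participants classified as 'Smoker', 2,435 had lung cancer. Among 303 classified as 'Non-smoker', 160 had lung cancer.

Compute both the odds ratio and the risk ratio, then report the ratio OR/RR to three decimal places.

5.842

From the description: a = 2435, b = 214, c = 160, d = 143.
OR = (2435·143)/(214·160) = 348205/34240 = 10.16954
Risk in exposed = 2435/2649 = 0.91921; risk in unexposed = 160/303 = 0.52805; RR = 1.74076
OR/RR = 10.16954 / 1.74076 = 5.84200
The outcome is not rare, so the OR lies further from 1 than the RR.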